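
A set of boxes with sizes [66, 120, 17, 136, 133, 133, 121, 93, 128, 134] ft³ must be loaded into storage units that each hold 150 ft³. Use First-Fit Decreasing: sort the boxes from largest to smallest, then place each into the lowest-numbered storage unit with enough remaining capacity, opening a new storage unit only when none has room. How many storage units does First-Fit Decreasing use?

Sorted descending: 136, 134, 133, 133, 128, 121, 120, 93, 66, 17.
136 ft³ → storage unit 1 (remaining 14 ft³)
134 ft³ → storage unit 2 (remaining 16 ft³)
133 ft³ → storage unit 3 (remaining 17 ft³)
133 ft³ → storage unit 4 (remaining 17 ft³)
128 ft³ → storage unit 5 (remaining 22 ft³)
121 ft³ → storage unit 6 (remaining 29 ft³)
120 ft³ → storage unit 7 (remaining 30 ft³)
93 ft³ → storage unit 8 (remaining 57 ft³)
66 ft³ → storage unit 9 (remaining 84 ft³)
17 ft³ → storage unit 3 (remaining 0 ft³)

9 storage units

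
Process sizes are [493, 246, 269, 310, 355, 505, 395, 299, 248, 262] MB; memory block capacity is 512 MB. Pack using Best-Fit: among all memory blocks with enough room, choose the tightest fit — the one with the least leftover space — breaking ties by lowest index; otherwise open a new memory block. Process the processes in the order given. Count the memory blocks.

9

Put 493 MB in memory block 1; 19 MB remain.
Put 246 MB in memory block 2; 266 MB remain.
Put 269 MB in memory block 3; 243 MB remain.
Put 310 MB in memory block 4; 202 MB remain.
Put 355 MB in memory block 5; 157 MB remain.
Put 505 MB in memory block 6; 7 MB remain.
Put 395 MB in memory block 7; 117 MB remain.
Put 299 MB in memory block 8; 213 MB remain.
Put 248 MB in memory block 2; 18 MB remain.
Put 262 MB in memory block 9; 250 MB remain.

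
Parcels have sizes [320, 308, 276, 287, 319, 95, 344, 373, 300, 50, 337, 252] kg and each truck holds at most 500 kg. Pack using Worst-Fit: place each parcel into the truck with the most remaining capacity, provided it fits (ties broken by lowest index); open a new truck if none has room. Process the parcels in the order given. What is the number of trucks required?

Put 320 kg in truck 1; 180 kg remain.
Put 308 kg in truck 2; 192 kg remain.
Put 276 kg in truck 3; 224 kg remain.
Put 287 kg in truck 4; 213 kg remain.
Put 319 kg in truck 5; 181 kg remain.
Put 95 kg in truck 3; 129 kg remain.
Put 344 kg in truck 6; 156 kg remain.
Put 373 kg in truck 7; 127 kg remain.
Put 300 kg in truck 8; 200 kg remain.
Put 50 kg in truck 4; 163 kg remain.
Put 337 kg in truck 9; 163 kg remain.
Put 252 kg in truck 10; 248 kg remain.

10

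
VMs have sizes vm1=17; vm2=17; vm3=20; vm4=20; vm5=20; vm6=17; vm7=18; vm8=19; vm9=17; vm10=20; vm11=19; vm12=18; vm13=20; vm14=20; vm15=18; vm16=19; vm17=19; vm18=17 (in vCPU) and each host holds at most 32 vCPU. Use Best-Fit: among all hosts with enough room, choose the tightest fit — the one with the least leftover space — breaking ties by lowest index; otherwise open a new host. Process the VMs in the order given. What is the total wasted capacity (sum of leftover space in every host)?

241

host 1: place vm1 (17 vCPU), 15 vCPU left
host 2: place vm2 (17 vCPU), 15 vCPU left
host 3: place vm3 (20 vCPU), 12 vCPU left
host 4: place vm4 (20 vCPU), 12 vCPU left
host 5: place vm5 (20 vCPU), 12 vCPU left
host 6: place vm6 (17 vCPU), 15 vCPU left
host 7: place vm7 (18 vCPU), 14 vCPU left
host 8: place vm8 (19 vCPU), 13 vCPU left
host 9: place vm9 (17 vCPU), 15 vCPU left
host 10: place vm10 (20 vCPU), 12 vCPU left
host 11: place vm11 (19 vCPU), 13 vCPU left
host 12: place vm12 (18 vCPU), 14 vCPU left
host 13: place vm13 (20 vCPU), 12 vCPU left
host 14: place vm14 (20 vCPU), 12 vCPU left
host 15: place vm15 (18 vCPU), 14 vCPU left
host 16: place vm16 (19 vCPU), 13 vCPU left
host 17: place vm17 (19 vCPU), 13 vCPU left
host 18: place vm18 (17 vCPU), 15 vCPU left
18 hosts × 32 vCPU = 576 vCPU; used 335 vCPU; unused 241 vCPU.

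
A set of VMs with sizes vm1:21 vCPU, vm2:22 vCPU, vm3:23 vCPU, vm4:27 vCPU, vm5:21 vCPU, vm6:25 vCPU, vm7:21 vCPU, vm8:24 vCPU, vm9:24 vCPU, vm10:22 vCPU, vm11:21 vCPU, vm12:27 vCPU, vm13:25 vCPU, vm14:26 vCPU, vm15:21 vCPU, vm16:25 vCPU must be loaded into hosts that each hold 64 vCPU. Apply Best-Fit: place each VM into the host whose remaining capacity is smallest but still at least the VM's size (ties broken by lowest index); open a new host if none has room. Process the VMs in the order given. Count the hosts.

host 1: place vm1 (21 vCPU), 43 vCPU left
host 1: place vm2 (22 vCPU), 21 vCPU left
host 2: place vm3 (23 vCPU), 41 vCPU left
host 2: place vm4 (27 vCPU), 14 vCPU left
host 1: place vm5 (21 vCPU), 0 vCPU left
host 3: place vm6 (25 vCPU), 39 vCPU left
host 3: place vm7 (21 vCPU), 18 vCPU left
host 4: place vm8 (24 vCPU), 40 vCPU left
host 4: place vm9 (24 vCPU), 16 vCPU left
host 5: place vm10 (22 vCPU), 42 vCPU left
host 5: place vm11 (21 vCPU), 21 vCPU left
host 6: place vm12 (27 vCPU), 37 vCPU left
host 6: place vm13 (25 vCPU), 12 vCPU left
host 7: place vm14 (26 vCPU), 38 vCPU left
host 5: place vm15 (21 vCPU), 0 vCPU left
host 7: place vm16 (25 vCPU), 13 vCPU left

7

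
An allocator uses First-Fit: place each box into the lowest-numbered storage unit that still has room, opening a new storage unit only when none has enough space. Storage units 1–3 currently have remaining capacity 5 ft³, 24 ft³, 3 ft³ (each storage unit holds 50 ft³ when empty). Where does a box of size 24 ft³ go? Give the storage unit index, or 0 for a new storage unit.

Storage units with room: storage unit 2 (24 ft³).
The first with room is storage unit 2.

2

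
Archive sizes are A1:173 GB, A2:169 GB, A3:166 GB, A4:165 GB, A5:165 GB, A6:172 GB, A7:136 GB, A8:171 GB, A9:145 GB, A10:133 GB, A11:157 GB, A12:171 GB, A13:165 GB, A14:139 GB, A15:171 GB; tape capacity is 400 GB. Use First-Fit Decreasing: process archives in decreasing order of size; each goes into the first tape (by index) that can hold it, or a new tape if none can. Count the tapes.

Sorted descending: 173, 172, 171, 171, 171, 169, 166, 165, 165, 165, 157, 145, 139, 136, 133.
tape 1: place 173 GB, 227 GB left
tape 1: place 172 GB, 55 GB left
tape 2: place 171 GB, 229 GB left
tape 2: place 171 GB, 58 GB left
tape 3: place 171 GB, 229 GB left
tape 3: place 169 GB, 60 GB left
tape 4: place 166 GB, 234 GB left
tape 4: place 165 GB, 69 GB left
tape 5: place 165 GB, 235 GB left
tape 5: place 165 GB, 70 GB left
tape 6: place 157 GB, 243 GB left
tape 6: place 145 GB, 98 GB left
tape 7: place 139 GB, 261 GB left
tape 7: place 136 GB, 125 GB left
tape 8: place 133 GB, 267 GB left
Final tapes: [173,172] [171,171] [171,169] [166,165] [165,165] [157,145] [139,136] [133].

8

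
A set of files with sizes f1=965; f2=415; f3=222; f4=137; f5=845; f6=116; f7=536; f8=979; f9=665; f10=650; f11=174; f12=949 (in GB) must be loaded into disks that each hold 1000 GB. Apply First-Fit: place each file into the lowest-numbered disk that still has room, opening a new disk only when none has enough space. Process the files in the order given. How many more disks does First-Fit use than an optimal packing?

First-Fit: [965] [415,222,137,116] [845] [536,174] [979] [665] [650] [949] → 8 disks.
Total size 6653 GB; any packing needs at least ⌈6653/1000⌉ = 7 disks.
An optimal packing achieves that bound: [979] [965] [949] [845,137] [665,222] [650,174,116] [536,415] → 7 disks.
Excess: 8 − 7 = 1.

1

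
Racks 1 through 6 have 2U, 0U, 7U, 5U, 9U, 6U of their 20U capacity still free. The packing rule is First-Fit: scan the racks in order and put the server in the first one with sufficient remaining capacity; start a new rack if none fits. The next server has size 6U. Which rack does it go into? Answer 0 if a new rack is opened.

Racks with room: rack 3 (7U), rack 5 (9U), rack 6 (6U).
The first with room is rack 3.

3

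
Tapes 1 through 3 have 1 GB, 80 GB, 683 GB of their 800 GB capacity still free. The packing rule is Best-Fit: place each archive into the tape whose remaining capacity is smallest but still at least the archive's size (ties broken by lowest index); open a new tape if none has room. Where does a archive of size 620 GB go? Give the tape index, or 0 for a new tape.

Tapes with room: tape 3 (683 GB).
Tightest fit is tape 3 with 683 GB free.

3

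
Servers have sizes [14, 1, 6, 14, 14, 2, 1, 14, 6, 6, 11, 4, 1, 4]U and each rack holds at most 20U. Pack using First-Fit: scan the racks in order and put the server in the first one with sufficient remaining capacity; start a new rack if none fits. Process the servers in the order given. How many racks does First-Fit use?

14U → rack 1 (remaining 6U)
1U → rack 1 (remaining 5U)
6U → rack 2 (remaining 14U)
14U → rack 2 (remaining 0U)
14U → rack 3 (remaining 6U)
2U → rack 1 (remaining 3U)
1U → rack 1 (remaining 2U)
14U → rack 4 (remaining 6U)
6U → rack 3 (remaining 0U)
6U → rack 4 (remaining 0U)
11U → rack 5 (remaining 9U)
4U → rack 5 (remaining 5U)
1U → rack 1 (remaining 1U)
4U → rack 5 (remaining 1U)

5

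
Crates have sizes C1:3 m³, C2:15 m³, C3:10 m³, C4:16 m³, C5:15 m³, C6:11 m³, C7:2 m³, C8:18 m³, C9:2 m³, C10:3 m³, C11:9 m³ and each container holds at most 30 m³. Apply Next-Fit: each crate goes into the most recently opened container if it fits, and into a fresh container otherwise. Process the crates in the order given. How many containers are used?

5

Put C1 (3 m³) in container 1; 27 m³ remain.
Put C2 (15 m³) in container 1; 12 m³ remain.
Put C3 (10 m³) in container 1; 2 m³ remain.
Put C4 (16 m³) in container 2; 14 m³ remain.
Put C5 (15 m³) in container 3; 15 m³ remain.
Put C6 (11 m³) in container 3; 4 m³ remain.
Put C7 (2 m³) in container 3; 2 m³ remain.
Put C8 (18 m³) in container 4; 12 m³ remain.
Put C9 (2 m³) in container 4; 10 m³ remain.
Put C10 (3 m³) in container 4; 7 m³ remain.
Put C11 (9 m³) in container 5; 21 m³ remain.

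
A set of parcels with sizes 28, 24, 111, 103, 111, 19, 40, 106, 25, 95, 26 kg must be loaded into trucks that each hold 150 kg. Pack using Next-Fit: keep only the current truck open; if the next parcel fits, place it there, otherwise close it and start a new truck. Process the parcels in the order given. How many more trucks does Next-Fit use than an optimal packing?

Next-Fit: [28,24] [111] [103] [111,19] [40,106] [25,95,26] → 6 trucks.
Total size 688 kg; any packing needs at least ⌈688/150⌉ = 5 trucks.
An optimal packing achieves that bound: [111,28] [111,26] [106,40] [103,25,19] [95,24] → 5 trucks.
Excess: 6 − 5 = 1.

1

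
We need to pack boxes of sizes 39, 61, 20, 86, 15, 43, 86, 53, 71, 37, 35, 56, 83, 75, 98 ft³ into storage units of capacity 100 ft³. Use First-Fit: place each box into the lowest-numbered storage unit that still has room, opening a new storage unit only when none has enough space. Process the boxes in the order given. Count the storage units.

39 ft³ → storage unit 1 (remaining 61 ft³)
61 ft³ → storage unit 1 (remaining 0 ft³)
20 ft³ → storage unit 2 (remaining 80 ft³)
86 ft³ → storage unit 3 (remaining 14 ft³)
15 ft³ → storage unit 2 (remaining 65 ft³)
43 ft³ → storage unit 2 (remaining 22 ft³)
86 ft³ → storage unit 4 (remaining 14 ft³)
53 ft³ → storage unit 5 (remaining 47 ft³)
71 ft³ → storage unit 6 (remaining 29 ft³)
37 ft³ → storage unit 5 (remaining 10 ft³)
35 ft³ → storage unit 7 (remaining 65 ft³)
56 ft³ → storage unit 7 (remaining 9 ft³)
83 ft³ → storage unit 8 (remaining 17 ft³)
75 ft³ → storage unit 9 (remaining 25 ft³)
98 ft³ → storage unit 10 (remaining 2 ft³)
Final storage units: [39,61] [20,15,43] [86] [86] [53,37] [71] [35,56] [83] [75] [98].

10 storage units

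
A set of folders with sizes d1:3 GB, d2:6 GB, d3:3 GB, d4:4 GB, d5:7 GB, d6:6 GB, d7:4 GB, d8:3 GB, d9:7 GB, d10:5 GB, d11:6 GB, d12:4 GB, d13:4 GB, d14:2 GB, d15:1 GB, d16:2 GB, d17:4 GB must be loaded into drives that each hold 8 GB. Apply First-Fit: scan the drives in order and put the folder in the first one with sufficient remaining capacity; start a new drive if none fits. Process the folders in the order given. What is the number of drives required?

drive 1: place d1 (3 GB), 5 GB left
drive 2: place d2 (6 GB), 2 GB left
drive 1: place d3 (3 GB), 2 GB left
drive 3: place d4 (4 GB), 4 GB left
drive 4: place d5 (7 GB), 1 GB left
drive 5: place d6 (6 GB), 2 GB left
drive 3: place d7 (4 GB), 0 GB left
drive 6: place d8 (3 GB), 5 GB left
drive 7: place d9 (7 GB), 1 GB left
drive 6: place d10 (5 GB), 0 GB left
drive 8: place d11 (6 GB), 2 GB left
drive 9: place d12 (4 GB), 4 GB left
drive 9: place d13 (4 GB), 0 GB left
drive 1: place d14 (2 GB), 0 GB left
drive 2: place d15 (1 GB), 1 GB left
drive 5: place d16 (2 GB), 0 GB left
drive 10: place d17 (4 GB), 4 GB left

10 drives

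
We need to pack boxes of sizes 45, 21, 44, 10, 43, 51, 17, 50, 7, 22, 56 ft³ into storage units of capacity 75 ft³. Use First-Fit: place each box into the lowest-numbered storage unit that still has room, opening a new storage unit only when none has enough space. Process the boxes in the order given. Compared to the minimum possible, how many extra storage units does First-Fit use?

First-Fit: [45,21,7] [44,10,17] [43,22] [51] [50] [56] → 6 storage units.
6 boxes exceed 37.5 ft³ (half the capacity), and no two of those can share a storage unit, so at least 6 storage units are needed.
So 6 is already optimal.

0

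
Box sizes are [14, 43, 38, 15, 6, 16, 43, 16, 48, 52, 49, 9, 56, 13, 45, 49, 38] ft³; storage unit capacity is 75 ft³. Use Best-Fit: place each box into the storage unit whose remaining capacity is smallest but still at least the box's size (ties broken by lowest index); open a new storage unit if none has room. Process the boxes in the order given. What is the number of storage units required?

14 ft³ → storage unit 1 (remaining 61 ft³)
43 ft³ → storage unit 1 (remaining 18 ft³)
38 ft³ → storage unit 2 (remaining 37 ft³)
15 ft³ → storage unit 1 (remaining 3 ft³)
6 ft³ → storage unit 2 (remaining 31 ft³)
16 ft³ → storage unit 2 (remaining 15 ft³)
43 ft³ → storage unit 3 (remaining 32 ft³)
16 ft³ → storage unit 3 (remaining 16 ft³)
48 ft³ → storage unit 4 (remaining 27 ft³)
52 ft³ → storage unit 5 (remaining 23 ft³)
49 ft³ → storage unit 6 (remaining 26 ft³)
9 ft³ → storage unit 2 (remaining 6 ft³)
56 ft³ → storage unit 7 (remaining 19 ft³)
13 ft³ → storage unit 3 (remaining 3 ft³)
45 ft³ → storage unit 8 (remaining 30 ft³)
49 ft³ → storage unit 9 (remaining 26 ft³)
38 ft³ → storage unit 10 (remaining 37 ft³)

10 storage units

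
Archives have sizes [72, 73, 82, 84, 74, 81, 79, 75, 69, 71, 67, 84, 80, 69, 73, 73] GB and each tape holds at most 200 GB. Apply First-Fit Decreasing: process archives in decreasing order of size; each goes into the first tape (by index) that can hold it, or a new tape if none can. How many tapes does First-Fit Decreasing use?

Sorted descending: 84, 84, 82, 81, 80, 79, 75, 74, 73, 73, 73, 72, 71, 69, 69, 67.
Put 84 GB in tape 1; 116 GB remain.
Put 84 GB in tape 1; 32 GB remain.
Put 82 GB in tape 2; 118 GB remain.
Put 81 GB in tape 2; 37 GB remain.
Put 80 GB in tape 3; 120 GB remain.
Put 79 GB in tape 3; 41 GB remain.
Put 75 GB in tape 4; 125 GB remain.
Put 74 GB in tape 4; 51 GB remain.
Put 73 GB in tape 5; 127 GB remain.
Put 73 GB in tape 5; 54 GB remain.
Put 73 GB in tape 6; 127 GB remain.
Put 72 GB in tape 6; 55 GB remain.
Put 71 GB in tape 7; 129 GB remain.
Put 69 GB in tape 7; 60 GB remain.
Put 69 GB in tape 8; 131 GB remain.
Put 67 GB in tape 8; 64 GB remain.

8 tapes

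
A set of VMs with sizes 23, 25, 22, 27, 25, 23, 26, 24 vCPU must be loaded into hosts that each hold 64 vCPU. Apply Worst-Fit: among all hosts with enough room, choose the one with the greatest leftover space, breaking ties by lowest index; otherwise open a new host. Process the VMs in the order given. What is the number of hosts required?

4 hosts

host 1: place 23 vCPU, 41 vCPU left
host 1: place 25 vCPU, 16 vCPU left
host 2: place 22 vCPU, 42 vCPU left
host 2: place 27 vCPU, 15 vCPU left
host 3: place 25 vCPU, 39 vCPU left
host 3: place 23 vCPU, 16 vCPU left
host 4: place 26 vCPU, 38 vCPU left
host 4: place 24 vCPU, 14 vCPU left
Final hosts: [23,25] [22,27] [25,23] [26,24].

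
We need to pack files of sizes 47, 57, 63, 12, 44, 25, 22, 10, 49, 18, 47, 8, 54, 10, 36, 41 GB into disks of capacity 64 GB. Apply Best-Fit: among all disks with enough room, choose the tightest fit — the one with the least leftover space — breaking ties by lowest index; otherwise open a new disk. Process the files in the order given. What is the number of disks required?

10

Put 47 GB in disk 1; 17 GB remain.
Put 57 GB in disk 2; 7 GB remain.
Put 63 GB in disk 3; 1 GB remain.
Put 12 GB in disk 1; 5 GB remain.
Put 44 GB in disk 4; 20 GB remain.
Put 25 GB in disk 5; 39 GB remain.
Put 22 GB in disk 5; 17 GB remain.
Put 10 GB in disk 5; 7 GB remain.
Put 49 GB in disk 6; 15 GB remain.
Put 18 GB in disk 4; 2 GB remain.
Put 47 GB in disk 7; 17 GB remain.
Put 8 GB in disk 6; 7 GB remain.
Put 54 GB in disk 8; 10 GB remain.
Put 10 GB in disk 8; 0 GB remain.
Put 36 GB in disk 9; 28 GB remain.
Put 41 GB in disk 10; 23 GB remain.
Final disks: [47,12] [57] [63] [44,18] [25,22,10] [49,8] [47] [54,10] [36] [41].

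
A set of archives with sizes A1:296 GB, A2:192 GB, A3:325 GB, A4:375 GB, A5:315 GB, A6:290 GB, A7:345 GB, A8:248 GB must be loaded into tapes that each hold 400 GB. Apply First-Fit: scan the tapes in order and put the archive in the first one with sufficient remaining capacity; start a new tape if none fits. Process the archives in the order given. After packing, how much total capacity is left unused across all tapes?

A1 (296 GB) → tape 1 (remaining 104 GB)
A2 (192 GB) → tape 2 (remaining 208 GB)
A3 (325 GB) → tape 3 (remaining 75 GB)
A4 (375 GB) → tape 4 (remaining 25 GB)
A5 (315 GB) → tape 5 (remaining 85 GB)
A6 (290 GB) → tape 6 (remaining 110 GB)
A7 (345 GB) → tape 7 (remaining 55 GB)
A8 (248 GB) → tape 8 (remaining 152 GB)
8 tapes × 400 GB = 3200 GB; used 2386 GB; unused 814 GB.

814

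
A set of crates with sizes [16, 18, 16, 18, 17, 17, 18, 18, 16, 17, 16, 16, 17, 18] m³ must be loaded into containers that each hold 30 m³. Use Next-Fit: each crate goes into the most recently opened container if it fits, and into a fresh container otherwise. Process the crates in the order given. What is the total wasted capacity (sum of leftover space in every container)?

182

container 1: place 16 m³, 14 m³ left
container 2: place 18 m³, 12 m³ left
container 3: place 16 m³, 14 m³ left
container 4: place 18 m³, 12 m³ left
container 5: place 17 m³, 13 m³ left
container 6: place 17 m³, 13 m³ left
container 7: place 18 m³, 12 m³ left
container 8: place 18 m³, 12 m³ left
container 9: place 16 m³, 14 m³ left
container 10: place 17 m³, 13 m³ left
container 11: place 16 m³, 14 m³ left
container 12: place 16 m³, 14 m³ left
container 13: place 17 m³, 13 m³ left
container 14: place 18 m³, 12 m³ left
14 containers × 30 m³ = 420 m³; used 238 m³; unused 182 m³.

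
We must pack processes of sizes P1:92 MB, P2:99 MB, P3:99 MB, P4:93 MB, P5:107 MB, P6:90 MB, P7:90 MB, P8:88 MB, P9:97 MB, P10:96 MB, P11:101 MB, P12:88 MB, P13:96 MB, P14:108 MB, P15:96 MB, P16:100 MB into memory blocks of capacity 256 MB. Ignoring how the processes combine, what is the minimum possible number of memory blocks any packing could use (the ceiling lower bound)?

7 memory blocks

Total size = 92 + 99 + 99 + 93 + 107 + 90 + 90 + 88 + 97 + 96 + 101 + 88 + 96 + 108 + 96 + 100 = 1540 MB.
⌈1540 / 256⌉ = 7.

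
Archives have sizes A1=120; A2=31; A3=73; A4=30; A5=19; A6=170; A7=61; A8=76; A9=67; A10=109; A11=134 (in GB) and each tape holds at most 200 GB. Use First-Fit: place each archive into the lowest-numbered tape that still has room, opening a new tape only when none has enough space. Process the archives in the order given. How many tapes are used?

A1 (120 GB) → tape 1 (remaining 80 GB)
A2 (31 GB) → tape 1 (remaining 49 GB)
A3 (73 GB) → tape 2 (remaining 127 GB)
A4 (30 GB) → tape 1 (remaining 19 GB)
A5 (19 GB) → tape 1 (remaining 0 GB)
A6 (170 GB) → tape 3 (remaining 30 GB)
A7 (61 GB) → tape 2 (remaining 66 GB)
A8 (76 GB) → tape 4 (remaining 124 GB)
A9 (67 GB) → tape 4 (remaining 57 GB)
A10 (109 GB) → tape 5 (remaining 91 GB)
A11 (134 GB) → tape 6 (remaining 66 GB)

6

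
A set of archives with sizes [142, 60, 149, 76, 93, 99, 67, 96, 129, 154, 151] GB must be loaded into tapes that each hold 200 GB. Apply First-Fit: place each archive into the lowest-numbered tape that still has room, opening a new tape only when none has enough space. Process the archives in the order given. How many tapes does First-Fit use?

142 GB → tape 1 (remaining 58 GB)
60 GB → tape 2 (remaining 140 GB)
149 GB → tape 3 (remaining 51 GB)
76 GB → tape 2 (remaining 64 GB)
93 GB → tape 4 (remaining 107 GB)
99 GB → tape 4 (remaining 8 GB)
67 GB → tape 5 (remaining 133 GB)
96 GB → tape 5 (remaining 37 GB)
129 GB → tape 6 (remaining 71 GB)
154 GB → tape 7 (remaining 46 GB)
151 GB → tape 8 (remaining 49 GB)
Final tapes: [142] [60,76] [149] [93,99] [67,96] [129] [154] [151].

8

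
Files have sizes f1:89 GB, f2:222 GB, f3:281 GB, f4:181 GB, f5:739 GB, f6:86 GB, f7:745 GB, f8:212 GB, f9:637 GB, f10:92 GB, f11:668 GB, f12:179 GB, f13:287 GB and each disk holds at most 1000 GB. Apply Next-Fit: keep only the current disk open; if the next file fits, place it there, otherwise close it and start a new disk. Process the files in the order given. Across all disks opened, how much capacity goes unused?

1582

disk 1: place f1 (89 GB), 911 GB left
disk 1: place f2 (222 GB), 689 GB left
disk 1: place f3 (281 GB), 408 GB left
disk 1: place f4 (181 GB), 227 GB left
disk 2: place f5 (739 GB), 261 GB left
disk 2: place f6 (86 GB), 175 GB left
disk 3: place f7 (745 GB), 255 GB left
disk 3: place f8 (212 GB), 43 GB left
disk 4: place f9 (637 GB), 363 GB left
disk 4: place f10 (92 GB), 271 GB left
disk 5: place f11 (668 GB), 332 GB left
disk 5: place f12 (179 GB), 153 GB left
disk 6: place f13 (287 GB), 713 GB left
6 disks × 1000 GB = 6000 GB; used 4418 GB; unused 1582 GB.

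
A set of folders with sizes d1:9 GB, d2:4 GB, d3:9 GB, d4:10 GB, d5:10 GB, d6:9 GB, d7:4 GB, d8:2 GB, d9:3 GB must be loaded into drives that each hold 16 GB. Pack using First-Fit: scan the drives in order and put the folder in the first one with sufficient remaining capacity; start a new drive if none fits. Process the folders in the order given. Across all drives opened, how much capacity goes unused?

20

Put d1 (9 GB) in drive 1; 7 GB remain.
Put d2 (4 GB) in drive 1; 3 GB remain.
Put d3 (9 GB) in drive 2; 7 GB remain.
Put d4 (10 GB) in drive 3; 6 GB remain.
Put d5 (10 GB) in drive 4; 6 GB remain.
Put d6 (9 GB) in drive 5; 7 GB remain.
Put d7 (4 GB) in drive 2; 3 GB remain.
Put d8 (2 GB) in drive 1; 1 GB remain.
Put d9 (3 GB) in drive 2; 0 GB remain.
5 drives × 16 GB = 80 GB; used 60 GB; unused 20 GB.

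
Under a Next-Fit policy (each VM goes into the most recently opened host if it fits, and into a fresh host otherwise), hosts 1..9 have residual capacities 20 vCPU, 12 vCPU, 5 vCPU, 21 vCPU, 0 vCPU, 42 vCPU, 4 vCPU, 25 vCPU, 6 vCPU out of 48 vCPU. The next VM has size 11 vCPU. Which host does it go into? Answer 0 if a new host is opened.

0

Next-Fit only looks at host 9, which has 6 vCPU free.
11 vCPU does not fit, so a new host is opened.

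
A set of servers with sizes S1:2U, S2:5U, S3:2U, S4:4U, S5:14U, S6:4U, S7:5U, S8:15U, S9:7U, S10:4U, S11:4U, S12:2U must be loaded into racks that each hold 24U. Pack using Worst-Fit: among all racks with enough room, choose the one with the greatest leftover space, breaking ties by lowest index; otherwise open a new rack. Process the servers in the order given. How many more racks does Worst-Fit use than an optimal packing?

Worst-Fit: [2,5,2,4,4,4,2] [14,5,4] [15,7] → 3 racks.
Total size 68U; any packing needs at least ⌈68/24⌉ = 3 racks.
So 3 is already optimal.

0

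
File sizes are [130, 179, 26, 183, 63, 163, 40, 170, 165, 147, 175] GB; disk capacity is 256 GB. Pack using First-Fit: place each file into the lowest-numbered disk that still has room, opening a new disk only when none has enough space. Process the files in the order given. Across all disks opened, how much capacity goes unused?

Put 130 GB in disk 1; 126 GB remain.
Put 179 GB in disk 2; 77 GB remain.
Put 26 GB in disk 1; 100 GB remain.
Put 183 GB in disk 3; 73 GB remain.
Put 63 GB in disk 1; 37 GB remain.
Put 163 GB in disk 4; 93 GB remain.
Put 40 GB in disk 2; 37 GB remain.
Put 170 GB in disk 5; 86 GB remain.
Put 165 GB in disk 6; 91 GB remain.
Put 147 GB in disk 7; 109 GB remain.
Put 175 GB in disk 8; 81 GB remain.
8 disks × 256 GB = 2048 GB; used 1441 GB; unused 607 GB.

607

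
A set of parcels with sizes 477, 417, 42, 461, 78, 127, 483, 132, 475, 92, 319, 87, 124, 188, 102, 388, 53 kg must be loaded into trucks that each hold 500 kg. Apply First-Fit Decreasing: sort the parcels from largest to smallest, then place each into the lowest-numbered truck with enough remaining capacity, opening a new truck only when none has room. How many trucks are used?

9 trucks

Sorted descending: 483, 477, 475, 461, 417, 388, 319, 188, 132, 127, 124, 102, 92, 87, 78, 53, 42.
Put 483 kg in truck 1; 17 kg remain.
Put 477 kg in truck 2; 23 kg remain.
Put 475 kg in truck 3; 25 kg remain.
Put 461 kg in truck 4; 39 kg remain.
Put 417 kg in truck 5; 83 kg remain.
Put 388 kg in truck 6; 112 kg remain.
Put 319 kg in truck 7; 181 kg remain.
Put 188 kg in truck 8; 312 kg remain.
Put 132 kg in truck 7; 49 kg remain.
Put 127 kg in truck 8; 185 kg remain.
Put 124 kg in truck 8; 61 kg remain.
Put 102 kg in truck 6; 10 kg remain.
Put 92 kg in truck 9; 408 kg remain.
Put 87 kg in truck 9; 321 kg remain.
Put 78 kg in truck 5; 5 kg remain.
Put 53 kg in truck 8; 8 kg remain.
Put 42 kg in truck 7; 7 kg remain.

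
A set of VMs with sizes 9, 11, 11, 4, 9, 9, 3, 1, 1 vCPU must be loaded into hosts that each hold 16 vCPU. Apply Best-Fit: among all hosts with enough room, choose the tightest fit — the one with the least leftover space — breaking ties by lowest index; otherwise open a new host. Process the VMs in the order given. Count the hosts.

host 1: place 9 vCPU, 7 vCPU left
host 2: place 11 vCPU, 5 vCPU left
host 3: place 11 vCPU, 5 vCPU left
host 2: place 4 vCPU, 1 vCPU left
host 4: place 9 vCPU, 7 vCPU left
host 5: place 9 vCPU, 7 vCPU left
host 3: place 3 vCPU, 2 vCPU left
host 2: place 1 vCPU, 0 vCPU left
host 3: place 1 vCPU, 1 vCPU left
Final hosts: [9] [11,4,1] [11,3,1] [9] [9].

5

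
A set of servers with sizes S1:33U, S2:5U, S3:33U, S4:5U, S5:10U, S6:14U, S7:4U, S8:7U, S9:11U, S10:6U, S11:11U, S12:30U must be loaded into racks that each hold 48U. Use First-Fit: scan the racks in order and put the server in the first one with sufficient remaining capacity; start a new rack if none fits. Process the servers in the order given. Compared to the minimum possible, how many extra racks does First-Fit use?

First-Fit: [33,5,5,4] [33,10] [14,7,11,6] [11,30] → 4 racks.
Total size 169U; any packing needs at least ⌈169/48⌉ = 4 racks.
So 4 is already optimal.

0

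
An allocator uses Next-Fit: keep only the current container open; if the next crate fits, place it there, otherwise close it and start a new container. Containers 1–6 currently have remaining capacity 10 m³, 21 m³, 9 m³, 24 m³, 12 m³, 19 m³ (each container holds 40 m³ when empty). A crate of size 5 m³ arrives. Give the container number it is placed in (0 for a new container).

6

Next-Fit only looks at container 6, which has 19 m³ free.
5 m³ fits there.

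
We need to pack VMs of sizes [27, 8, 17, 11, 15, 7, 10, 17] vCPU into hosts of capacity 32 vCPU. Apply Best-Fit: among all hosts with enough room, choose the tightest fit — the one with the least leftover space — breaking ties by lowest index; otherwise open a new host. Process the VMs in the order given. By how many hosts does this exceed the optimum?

0

Best-Fit: [27] [8,17,7] [11,15] [10,17] → 4 hosts.
Total size 112 vCPU; any packing needs at least ⌈112/32⌉ = 4 hosts.
So 4 is already optimal.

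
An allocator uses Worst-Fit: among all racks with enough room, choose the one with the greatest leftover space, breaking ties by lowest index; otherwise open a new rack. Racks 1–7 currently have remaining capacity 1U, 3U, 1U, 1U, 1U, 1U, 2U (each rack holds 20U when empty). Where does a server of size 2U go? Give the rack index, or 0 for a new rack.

Racks with room: rack 2 (3U), rack 7 (2U).
Most room is rack 2 with 3U free.

2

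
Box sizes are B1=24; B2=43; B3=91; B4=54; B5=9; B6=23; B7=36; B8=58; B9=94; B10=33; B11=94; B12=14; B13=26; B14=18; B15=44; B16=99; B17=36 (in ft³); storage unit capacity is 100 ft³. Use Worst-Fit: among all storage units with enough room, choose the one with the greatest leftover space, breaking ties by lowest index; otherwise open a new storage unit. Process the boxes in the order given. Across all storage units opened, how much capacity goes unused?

104

B1 (24 ft³) → storage unit 1 (remaining 76 ft³)
B2 (43 ft³) → storage unit 1 (remaining 33 ft³)
B3 (91 ft³) → storage unit 2 (remaining 9 ft³)
B4 (54 ft³) → storage unit 3 (remaining 46 ft³)
B5 (9 ft³) → storage unit 3 (remaining 37 ft³)
B6 (23 ft³) → storage unit 3 (remaining 14 ft³)
B7 (36 ft³) → storage unit 4 (remaining 64 ft³)
B8 (58 ft³) → storage unit 4 (remaining 6 ft³)
B9 (94 ft³) → storage unit 5 (remaining 6 ft³)
B10 (33 ft³) → storage unit 1 (remaining 0 ft³)
B11 (94 ft³) → storage unit 6 (remaining 6 ft³)
B12 (14 ft³) → storage unit 3 (remaining 0 ft³)
B13 (26 ft³) → storage unit 7 (remaining 74 ft³)
B14 (18 ft³) → storage unit 7 (remaining 56 ft³)
B15 (44 ft³) → storage unit 7 (remaining 12 ft³)
B16 (99 ft³) → storage unit 8 (remaining 1 ft³)
B17 (36 ft³) → storage unit 9 (remaining 64 ft³)
9 storage units × 100 ft³ = 900 ft³; used 796 ft³; unused 104 ft³.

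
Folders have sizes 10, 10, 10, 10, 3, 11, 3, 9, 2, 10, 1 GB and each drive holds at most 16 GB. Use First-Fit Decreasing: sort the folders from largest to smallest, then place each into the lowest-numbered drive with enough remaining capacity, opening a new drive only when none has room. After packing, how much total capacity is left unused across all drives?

Sorted descending: 11, 10, 10, 10, 10, 10, 9, 3, 3, 2, 1.
drive 1: place 11 GB, 5 GB left
drive 2: place 10 GB, 6 GB left
drive 3: place 10 GB, 6 GB left
drive 4: place 10 GB, 6 GB left
drive 5: place 10 GB, 6 GB left
drive 6: place 10 GB, 6 GB left
drive 7: place 9 GB, 7 GB left
drive 1: place 3 GB, 2 GB left
drive 2: place 3 GB, 3 GB left
drive 1: place 2 GB, 0 GB left
drive 2: place 1 GB, 2 GB left
7 drives × 16 GB = 112 GB; used 79 GB; unused 33 GB.

33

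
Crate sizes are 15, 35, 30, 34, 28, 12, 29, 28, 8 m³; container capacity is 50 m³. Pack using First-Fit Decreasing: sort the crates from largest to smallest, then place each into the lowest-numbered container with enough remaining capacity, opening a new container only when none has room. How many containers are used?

6 containers

Sorted descending: 35, 34, 30, 29, 28, 28, 15, 12, 8.
container 1: place 35 m³, 15 m³ left
container 2: place 34 m³, 16 m³ left
container 3: place 30 m³, 20 m³ left
container 4: place 29 m³, 21 m³ left
container 5: place 28 m³, 22 m³ left
container 6: place 28 m³, 22 m³ left
container 1: place 15 m³, 0 m³ left
container 2: place 12 m³, 4 m³ left
container 3: place 8 m³, 12 m³ left
Final containers: [35,15] [34,12] [30,8] [29] [28] [28].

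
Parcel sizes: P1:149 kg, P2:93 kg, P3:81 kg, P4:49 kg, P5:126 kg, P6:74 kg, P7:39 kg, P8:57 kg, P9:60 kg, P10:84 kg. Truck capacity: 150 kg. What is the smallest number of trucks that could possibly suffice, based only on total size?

6

Total size = 149 + 93 + 81 + 49 + 126 + 74 + 39 + 57 + 60 + 84 = 812 kg.
⌈812 / 150⌉ = 6.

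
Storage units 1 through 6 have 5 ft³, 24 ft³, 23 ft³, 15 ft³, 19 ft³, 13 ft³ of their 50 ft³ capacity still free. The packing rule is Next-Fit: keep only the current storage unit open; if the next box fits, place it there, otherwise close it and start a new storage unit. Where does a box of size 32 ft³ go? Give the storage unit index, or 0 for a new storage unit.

Next-Fit only looks at storage unit 6, which has 13 ft³ free.
32 ft³ does not fit, so a new storage unit is opened.

0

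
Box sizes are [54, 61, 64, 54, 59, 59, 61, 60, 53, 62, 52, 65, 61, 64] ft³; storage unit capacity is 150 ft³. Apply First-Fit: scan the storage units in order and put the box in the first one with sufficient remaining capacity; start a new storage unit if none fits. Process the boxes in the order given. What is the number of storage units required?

7 storage units

storage unit 1: place 54 ft³, 96 ft³ left
storage unit 1: place 61 ft³, 35 ft³ left
storage unit 2: place 64 ft³, 86 ft³ left
storage unit 2: place 54 ft³, 32 ft³ left
storage unit 3: place 59 ft³, 91 ft³ left
storage unit 3: place 59 ft³, 32 ft³ left
storage unit 4: place 61 ft³, 89 ft³ left
storage unit 4: place 60 ft³, 29 ft³ left
storage unit 5: place 53 ft³, 97 ft³ left
storage unit 5: place 62 ft³, 35 ft³ left
storage unit 6: place 52 ft³, 98 ft³ left
storage unit 6: place 65 ft³, 33 ft³ left
storage unit 7: place 61 ft³, 89 ft³ left
storage unit 7: place 64 ft³, 25 ft³ left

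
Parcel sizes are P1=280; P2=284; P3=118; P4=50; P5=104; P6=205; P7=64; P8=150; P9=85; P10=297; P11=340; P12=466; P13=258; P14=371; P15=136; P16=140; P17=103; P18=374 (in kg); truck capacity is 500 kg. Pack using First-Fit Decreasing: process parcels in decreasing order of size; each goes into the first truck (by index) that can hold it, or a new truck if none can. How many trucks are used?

Sorted descending: 466, 374, 371, 340, 297, 284, 280, 258, 205, 150, 140, 136, 118, 104, 103, 85, 64, 50.
466 kg → truck 1 (remaining 34 kg)
374 kg → truck 2 (remaining 126 kg)
371 kg → truck 3 (remaining 129 kg)
340 kg → truck 4 (remaining 160 kg)
297 kg → truck 5 (remaining 203 kg)
284 kg → truck 6 (remaining 216 kg)
280 kg → truck 7 (remaining 220 kg)
258 kg → truck 8 (remaining 242 kg)
205 kg → truck 6 (remaining 11 kg)
150 kg → truck 4 (remaining 10 kg)
140 kg → truck 5 (remaining 63 kg)
136 kg → truck 7 (remaining 84 kg)
118 kg → truck 2 (remaining 8 kg)
104 kg → truck 3 (remaining 25 kg)
103 kg → truck 8 (remaining 139 kg)
85 kg → truck 8 (remaining 54 kg)
64 kg → truck 7 (remaining 20 kg)
50 kg → truck 5 (remaining 13 kg)
Final trucks: [466] [374,118] [371,104] [340,150] [297,140,50] [284,205] [280,136,64] [258,103,85].

8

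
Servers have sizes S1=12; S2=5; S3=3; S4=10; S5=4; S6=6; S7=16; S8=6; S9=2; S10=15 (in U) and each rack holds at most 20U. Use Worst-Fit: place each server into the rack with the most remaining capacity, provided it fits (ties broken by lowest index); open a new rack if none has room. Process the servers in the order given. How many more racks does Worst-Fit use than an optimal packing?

1

Worst-Fit: [12,5,3] [10,4,6] [16] [6,2] [15] → 5 racks.
Total size 79U; any packing needs at least ⌈79/20⌉ = 4 racks.
An optimal packing achieves that bound: [16,4] [15,5] [12,6,2] [10,6,3] → 4 racks.
Excess: 5 − 4 = 1.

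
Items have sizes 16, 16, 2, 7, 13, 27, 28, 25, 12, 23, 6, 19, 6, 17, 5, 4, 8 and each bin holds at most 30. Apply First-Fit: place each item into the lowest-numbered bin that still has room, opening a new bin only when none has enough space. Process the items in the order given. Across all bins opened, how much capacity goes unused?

36

Put 16 in bin 1; 14 remain.
Put 16 in bin 2; 14 remain.
Put 2 in bin 1; 12 remain.
Put 7 in bin 1; 5 remain.
Put 13 in bin 2; 1 remain.
Put 27 in bin 3; 3 remain.
Put 28 in bin 4; 2 remain.
Put 25 in bin 5; 5 remain.
Put 12 in bin 6; 18 remain.
Put 23 in bin 7; 7 remain.
Put 6 in bin 6; 12 remain.
Put 19 in bin 8; 11 remain.
Put 6 in bin 6; 6 remain.
Put 17 in bin 9; 13 remain.
Put 5 in bin 1; 0 remain.
Put 4 in bin 5; 1 remain.
Put 8 in bin 8; 3 remain.
9 bins × 30 = 270; used 234; unused 36.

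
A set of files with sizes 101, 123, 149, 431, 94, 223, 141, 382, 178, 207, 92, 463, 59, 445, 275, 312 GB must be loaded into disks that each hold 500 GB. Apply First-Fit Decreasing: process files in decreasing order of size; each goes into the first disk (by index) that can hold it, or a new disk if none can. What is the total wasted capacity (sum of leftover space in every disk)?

325

Sorted descending: 463, 445, 431, 382, 312, 275, 223, 207, 178, 149, 141, 123, 101, 94, 92, 59.
463 GB → disk 1 (remaining 37 GB)
445 GB → disk 2 (remaining 55 GB)
431 GB → disk 3 (remaining 69 GB)
382 GB → disk 4 (remaining 118 GB)
312 GB → disk 5 (remaining 188 GB)
275 GB → disk 6 (remaining 225 GB)
223 GB → disk 6 (remaining 2 GB)
207 GB → disk 7 (remaining 293 GB)
178 GB → disk 5 (remaining 10 GB)
149 GB → disk 7 (remaining 144 GB)
141 GB → disk 7 (remaining 3 GB)
123 GB → disk 8 (remaining 377 GB)
101 GB → disk 4 (remaining 17 GB)
94 GB → disk 8 (remaining 283 GB)
92 GB → disk 8 (remaining 191 GB)
59 GB → disk 3 (remaining 10 GB)
8 disks × 500 GB = 4000 GB; used 3675 GB; unused 325 GB.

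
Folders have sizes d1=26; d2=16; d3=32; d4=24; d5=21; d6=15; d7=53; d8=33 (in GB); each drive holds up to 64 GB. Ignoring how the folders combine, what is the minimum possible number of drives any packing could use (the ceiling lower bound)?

Total size = 26 + 16 + 32 + 24 + 21 + 15 + 53 + 33 = 220 GB.
⌈220 / 64⌉ = 4.

4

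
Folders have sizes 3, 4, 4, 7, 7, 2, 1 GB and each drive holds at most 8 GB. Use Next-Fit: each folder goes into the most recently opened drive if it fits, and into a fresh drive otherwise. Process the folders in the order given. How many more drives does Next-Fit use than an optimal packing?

Next-Fit: [3,4] [4] [7] [7] [2,1] → 5 drives.
Total size 28 GB; any packing needs at least ⌈28/8⌉ = 4 drives.
An optimal packing achieves that bound: [7,1] [7] [4,4] [3,2] → 4 drives.
Excess: 5 − 4 = 1.

1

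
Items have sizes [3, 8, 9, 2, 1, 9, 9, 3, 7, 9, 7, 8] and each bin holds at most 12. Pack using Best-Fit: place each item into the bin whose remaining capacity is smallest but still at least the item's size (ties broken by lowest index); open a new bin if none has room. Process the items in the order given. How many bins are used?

8

Put 3 in bin 1; 9 remain.
Put 8 in bin 1; 1 remain.
Put 9 in bin 2; 3 remain.
Put 2 in bin 2; 1 remain.
Put 1 in bin 1; 0 remain.
Put 9 in bin 3; 3 remain.
Put 9 in bin 4; 3 remain.
Put 3 in bin 3; 0 remain.
Put 7 in bin 5; 5 remain.
Put 9 in bin 6; 3 remain.
Put 7 in bin 7; 5 remain.
Put 8 in bin 8; 4 remain.
Final bins: [3,8,1] [9,2] [9,3] [9] [7] [9] [7] [8].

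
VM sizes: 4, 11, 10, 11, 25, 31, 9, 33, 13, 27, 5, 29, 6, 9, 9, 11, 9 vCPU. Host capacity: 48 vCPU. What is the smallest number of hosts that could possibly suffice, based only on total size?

6 hosts

Total size = 4 + 11 + 10 + 11 + 25 + 31 + 9 + 33 + 13 + 27 + 5 + 29 + 6 + 9 + 9 + 11 + 9 = 252 vCPU.
⌈252 / 48⌉ = 6.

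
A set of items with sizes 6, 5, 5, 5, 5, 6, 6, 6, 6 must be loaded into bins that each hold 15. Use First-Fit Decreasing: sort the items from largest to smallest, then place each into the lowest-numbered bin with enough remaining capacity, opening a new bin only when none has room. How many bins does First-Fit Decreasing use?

Sorted descending: 6, 6, 6, 6, 6, 5, 5, 5, 5.
Put 6 in bin 1; 9 remain.
Put 6 in bin 1; 3 remain.
Put 6 in bin 2; 9 remain.
Put 6 in bin 2; 3 remain.
Put 6 in bin 3; 9 remain.
Put 5 in bin 3; 4 remain.
Put 5 in bin 4; 10 remain.
Put 5 in bin 4; 5 remain.
Put 5 in bin 4; 0 remain.

4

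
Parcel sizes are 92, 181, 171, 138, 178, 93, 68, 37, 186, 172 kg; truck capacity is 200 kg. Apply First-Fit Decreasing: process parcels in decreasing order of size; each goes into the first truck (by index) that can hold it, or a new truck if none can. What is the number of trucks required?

8 trucks

Sorted descending: 186, 181, 178, 172, 171, 138, 93, 92, 68, 37.
Put 186 kg in truck 1; 14 kg remain.
Put 181 kg in truck 2; 19 kg remain.
Put 178 kg in truck 3; 22 kg remain.
Put 172 kg in truck 4; 28 kg remain.
Put 171 kg in truck 5; 29 kg remain.
Put 138 kg in truck 6; 62 kg remain.
Put 93 kg in truck 7; 107 kg remain.
Put 92 kg in truck 7; 15 kg remain.
Put 68 kg in truck 8; 132 kg remain.
Put 37 kg in truck 6; 25 kg remain.
Final trucks: [186] [181] [178] [172] [171] [138,37] [93,92] [68].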